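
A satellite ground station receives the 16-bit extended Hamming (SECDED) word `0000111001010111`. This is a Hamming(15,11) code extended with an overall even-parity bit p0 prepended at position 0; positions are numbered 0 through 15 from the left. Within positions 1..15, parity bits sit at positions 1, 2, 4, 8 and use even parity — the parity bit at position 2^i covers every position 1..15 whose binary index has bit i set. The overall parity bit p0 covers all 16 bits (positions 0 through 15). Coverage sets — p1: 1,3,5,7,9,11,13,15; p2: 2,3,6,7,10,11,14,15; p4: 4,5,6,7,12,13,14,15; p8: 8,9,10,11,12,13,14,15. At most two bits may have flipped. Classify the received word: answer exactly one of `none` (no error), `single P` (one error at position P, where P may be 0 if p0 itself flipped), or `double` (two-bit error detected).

double

s1: b1⊕b3⊕b5⊕b7⊕b9⊕b11⊕b13⊕b15 = 0⊕0⊕1⊕0⊕1⊕1⊕1⊕1 = 1
s2: b2⊕b3⊕b6⊕b7⊕b10⊕b11⊕b14⊕b15 = 0⊕0⊕1⊕0⊕0⊕1⊕1⊕1 = 0
s4: b4⊕b5⊕b6⊕b7⊕b12⊕b13⊕b14⊕b15 = 1⊕1⊕1⊕0⊕0⊕1⊕1⊕1 = 0
s8: b8⊕b9⊕b10⊕b11⊕b12⊕b13⊕b14⊕b15 = 0⊕1⊕0⊕1⊕0⊕1⊕1⊕1 = 1
Syndrome (s8...s1) = 1001 → position 9.
Overall parity (XOR of all 16 bits, including p0): 0⊕0⊕0⊕0⊕1⊕1⊕1⊕0⊕0⊕1⊕0⊕1⊕0⊕1⊕1⊕1 = 0
Overall=0, syndrome position=9 → double-bit error detected (uncorrectable).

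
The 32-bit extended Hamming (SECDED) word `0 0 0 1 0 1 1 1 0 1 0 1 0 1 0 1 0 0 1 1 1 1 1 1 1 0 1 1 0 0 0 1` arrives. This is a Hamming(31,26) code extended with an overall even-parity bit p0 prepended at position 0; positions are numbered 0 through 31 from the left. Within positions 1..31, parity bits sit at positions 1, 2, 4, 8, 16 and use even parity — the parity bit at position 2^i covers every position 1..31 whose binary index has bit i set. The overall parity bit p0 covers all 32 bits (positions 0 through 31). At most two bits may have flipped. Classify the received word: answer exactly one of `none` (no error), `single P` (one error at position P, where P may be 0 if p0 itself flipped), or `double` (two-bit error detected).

s1: b1⊕b3⊕b5⊕b7⊕b9⊕b11⊕b13⊕b15⊕b17⊕b19⊕b21⊕b23⊕b25⊕b27⊕b29⊕b31 = 0⊕1⊕1⊕1⊕1⊕1⊕1⊕1⊕0⊕1⊕1⊕1⊕0⊕1⊕0⊕1 = 0
s2: b2⊕b3⊕b6⊕b7⊕b10⊕b11⊕b14⊕b15⊕b18⊕b19⊕b22⊕b23⊕b26⊕b27⊕b30⊕b31 = 0⊕1⊕1⊕1⊕0⊕1⊕0⊕1⊕1⊕1⊕1⊕1⊕1⊕1⊕0⊕1 = 0
s4: b4⊕b5⊕b6⊕b7⊕b12⊕b13⊕b14⊕b15⊕b20⊕b21⊕b22⊕b23⊕b28⊕b29⊕b30⊕b31 = 0⊕1⊕1⊕1⊕0⊕1⊕0⊕1⊕1⊕1⊕1⊕1⊕0⊕0⊕0⊕1 = 0
s8: b8⊕b9⊕b10⊕b11⊕b12⊕b13⊕b14⊕b15⊕b24⊕b25⊕b26⊕b27⊕b28⊕b29⊕b30⊕b31 = 0⊕1⊕0⊕1⊕0⊕1⊕0⊕1⊕1⊕0⊕1⊕1⊕0⊕0⊕0⊕1 = 0
s16: b16⊕b17⊕b18⊕b19⊕b20⊕b21⊕b22⊕b23⊕b24⊕b25⊕b26⊕b27⊕b28⊕b29⊕b30⊕b31 = 0⊕0⊕1⊕1⊕1⊕1⊕1⊕1⊕1⊕0⊕1⊕1⊕0⊕0⊕0⊕1 = 0
Syndrome (s16...s1) = 00000 → position 0 (no error).
Overall parity (XOR of all 32 bits, including p0): 0⊕0⊕0⊕1⊕0⊕1⊕1⊕1⊕0⊕1⊕0⊕1⊕0⊕1⊕0⊕1⊕0⊕0⊕1⊕1⊕1⊕1⊕1⊕1⊕1⊕0⊕1⊕1⊕0⊕0⊕0⊕1 = 0
Overall=0, syndrome position=0 → no error.

none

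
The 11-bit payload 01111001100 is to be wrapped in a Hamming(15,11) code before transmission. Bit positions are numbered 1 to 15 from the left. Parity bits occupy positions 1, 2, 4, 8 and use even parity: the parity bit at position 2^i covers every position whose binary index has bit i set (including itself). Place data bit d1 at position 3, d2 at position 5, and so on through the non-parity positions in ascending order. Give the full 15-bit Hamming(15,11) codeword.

Place data bits at non-power-of-two positions: b3=0, b5=1, b6=1, b7=1, b9=1, b10=0, b11=0, b12=1, b13=1, b14=0, b15=0.
p1 = XOR of data positions {3,5,7,9,11,13,15} = 0⊕1⊕1⊕1⊕0⊕1⊕0 = 0
p2 = XOR of data positions {3,6,7,10,11,14,15} = 0⊕1⊕1⊕0⊕0⊕0⊕0 = 0
p4 = XOR of data positions {5,6,7,12,13,14,15} = 1⊕1⊕1⊕1⊕1⊕0⊕0 = 1
p8 = XOR of data positions {9,10,11,12,13,14,15} = 1⊕0⊕0⊕1⊕1⊕0⊕0 = 1
Codeword b1..b15 = 000111111001100

000111111001100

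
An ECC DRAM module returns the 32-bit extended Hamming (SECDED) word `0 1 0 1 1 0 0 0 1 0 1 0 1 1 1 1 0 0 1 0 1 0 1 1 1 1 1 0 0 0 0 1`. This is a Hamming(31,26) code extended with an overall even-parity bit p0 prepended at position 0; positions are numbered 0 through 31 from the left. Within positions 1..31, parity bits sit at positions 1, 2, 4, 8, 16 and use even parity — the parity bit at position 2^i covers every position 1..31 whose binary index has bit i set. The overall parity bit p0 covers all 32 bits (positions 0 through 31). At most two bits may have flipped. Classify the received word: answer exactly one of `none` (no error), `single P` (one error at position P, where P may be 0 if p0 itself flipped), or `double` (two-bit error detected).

s1: b1⊕b3⊕b5⊕b7⊕b9⊕b11⊕b13⊕b15⊕b17⊕b19⊕b21⊕b23⊕b25⊕b27⊕b29⊕b31 = 1⊕1⊕0⊕0⊕0⊕0⊕1⊕1⊕0⊕0⊕0⊕1⊕1⊕0⊕0⊕1 = 1
s2: b2⊕b3⊕b6⊕b7⊕b10⊕b11⊕b14⊕b15⊕b18⊕b19⊕b22⊕b23⊕b26⊕b27⊕b30⊕b31 = 0⊕1⊕0⊕0⊕1⊕0⊕1⊕1⊕1⊕0⊕1⊕1⊕1⊕0⊕0⊕1 = 1
s4: b4⊕b5⊕b6⊕b7⊕b12⊕b13⊕b14⊕b15⊕b20⊕b21⊕b22⊕b23⊕b28⊕b29⊕b30⊕b31 = 1⊕0⊕0⊕0⊕1⊕1⊕1⊕1⊕1⊕0⊕1⊕1⊕0⊕0⊕0⊕1 = 1
s8: b8⊕b9⊕b10⊕b11⊕b12⊕b13⊕b14⊕b15⊕b24⊕b25⊕b26⊕b27⊕b28⊕b29⊕b30⊕b31 = 1⊕0⊕1⊕0⊕1⊕1⊕1⊕1⊕1⊕1⊕1⊕0⊕0⊕0⊕0⊕1 = 0
s16: b16⊕b17⊕b18⊕b19⊕b20⊕b21⊕b22⊕b23⊕b24⊕b25⊕b26⊕b27⊕b28⊕b29⊕b30⊕b31 = 0⊕0⊕1⊕0⊕1⊕0⊕1⊕1⊕1⊕1⊕1⊕0⊕0⊕0⊕0⊕1 = 0
Syndrome (s16...s1) = 00111 → position 7.
Overall parity (XOR of all 32 bits, including p0): 0⊕1⊕0⊕1⊕1⊕0⊕0⊕0⊕1⊕0⊕1⊕0⊕1⊕1⊕1⊕1⊕0⊕0⊕1⊕0⊕1⊕0⊕1⊕1⊕1⊕1⊕1⊕0⊕0⊕0⊕0⊕1 = 1
Overall=1, syndrome position=7 → single-bit error at position 7.

single 7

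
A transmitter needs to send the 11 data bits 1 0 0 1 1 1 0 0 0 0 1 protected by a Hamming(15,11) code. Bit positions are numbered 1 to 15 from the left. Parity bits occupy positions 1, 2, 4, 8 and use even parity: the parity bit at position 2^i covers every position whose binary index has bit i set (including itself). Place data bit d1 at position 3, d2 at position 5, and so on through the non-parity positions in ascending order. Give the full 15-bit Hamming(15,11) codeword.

Place data bits at non-power-of-two positions: b3=1, b5=0, b6=0, b7=1, b9=1, b10=1, b11=0, b12=0, b13=0, b14=0, b15=1.
p1 = XOR of data positions {3,5,7,9,11,13,15} = 1⊕0⊕1⊕1⊕0⊕0⊕1 = 0
p2 = XOR of data positions {3,6,7,10,11,14,15} = 1⊕0⊕1⊕1⊕0⊕0⊕1 = 0
p4 = XOR of data positions {5,6,7,12,13,14,15} = 0⊕0⊕1⊕0⊕0⊕0⊕1 = 0
p8 = XOR of data positions {9,10,11,12,13,14,15} = 1⊕1⊕0⊕0⊕0⊕0⊕1 = 1
Codeword b1..b15 = 001000111100001

001000111100001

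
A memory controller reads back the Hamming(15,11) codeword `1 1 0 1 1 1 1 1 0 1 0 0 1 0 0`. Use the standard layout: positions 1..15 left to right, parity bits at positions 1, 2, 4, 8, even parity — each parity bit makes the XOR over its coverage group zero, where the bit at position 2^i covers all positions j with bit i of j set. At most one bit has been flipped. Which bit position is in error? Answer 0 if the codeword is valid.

s1: b1⊕b3⊕b5⊕b7⊕b9⊕b11⊕b13⊕b15 = 1⊕0⊕1⊕1⊕0⊕0⊕1⊕0 = 0
s2: b2⊕b3⊕b6⊕b7⊕b10⊕b11⊕b14⊕b15 = 1⊕0⊕1⊕1⊕1⊕0⊕0⊕0 = 0
s4: b4⊕b5⊕b6⊕b7⊕b12⊕b13⊕b14⊕b15 = 1⊕1⊕1⊕1⊕0⊕1⊕0⊕0 = 1
s8: b8⊕b9⊕b10⊕b11⊕b12⊕b13⊕b14⊕b15 = 1⊕0⊕1⊕0⊕0⊕1⊕0⊕0 = 1
Syndrome (s8...s1) = 1100 → position 12.

12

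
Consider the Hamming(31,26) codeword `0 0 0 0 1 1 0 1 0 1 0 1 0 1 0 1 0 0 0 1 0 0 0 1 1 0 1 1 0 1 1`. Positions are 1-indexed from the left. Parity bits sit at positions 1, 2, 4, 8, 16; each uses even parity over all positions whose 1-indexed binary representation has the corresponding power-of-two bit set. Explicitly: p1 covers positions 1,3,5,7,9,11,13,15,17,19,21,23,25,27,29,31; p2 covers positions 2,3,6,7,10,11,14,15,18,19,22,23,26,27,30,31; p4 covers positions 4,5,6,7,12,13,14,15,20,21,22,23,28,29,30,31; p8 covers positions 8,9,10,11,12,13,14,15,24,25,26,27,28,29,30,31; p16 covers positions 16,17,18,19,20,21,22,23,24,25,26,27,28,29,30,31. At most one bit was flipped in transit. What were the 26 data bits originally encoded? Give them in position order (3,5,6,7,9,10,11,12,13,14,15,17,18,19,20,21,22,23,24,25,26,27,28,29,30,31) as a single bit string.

01100101010000100011011011

s1: b1⊕b3⊕b5⊕b7⊕b9⊕b11⊕b13⊕b15⊕b17⊕b19⊕b21⊕b23⊕b25⊕b27⊕b29⊕b31 = 0⊕0⊕1⊕0⊕0⊕0⊕0⊕0⊕0⊕0⊕0⊕0⊕1⊕1⊕0⊕1 = 0
s2: b2⊕b3⊕b6⊕b7⊕b10⊕b11⊕b14⊕b15⊕b18⊕b19⊕b22⊕b23⊕b26⊕b27⊕b30⊕b31 = 0⊕0⊕1⊕0⊕1⊕0⊕1⊕0⊕0⊕0⊕0⊕0⊕0⊕1⊕1⊕1 = 0
s4: b4⊕b5⊕b6⊕b7⊕b12⊕b13⊕b14⊕b15⊕b20⊕b21⊕b22⊕b23⊕b28⊕b29⊕b30⊕b31 = 0⊕1⊕1⊕0⊕1⊕0⊕1⊕0⊕1⊕0⊕0⊕0⊕1⊕0⊕1⊕1 = 0
s8: b8⊕b9⊕b10⊕b11⊕b12⊕b13⊕b14⊕b15⊕b24⊕b25⊕b26⊕b27⊕b28⊕b29⊕b30⊕b31 = 1⊕0⊕1⊕0⊕1⊕0⊕1⊕0⊕1⊕1⊕0⊕1⊕1⊕0⊕1⊕1 = 0
s16: b16⊕b17⊕b18⊕b19⊕b20⊕b21⊕b22⊕b23⊕b24⊕b25⊕b26⊕b27⊕b28⊕b29⊕b30⊕b31 = 1⊕0⊕0⊕0⊕1⊕0⊕0⊕0⊕1⊕1⊕0⊕1⊕1⊕0⊕1⊕1 = 0
Syndrome (s16...s1) = 00000 → position 0 (no error).
No correction needed.
Data bits at positions 3,5,6,7,9,10,11,12,13,14,15,17,18,19,20,21,22,23,24,25,26,27,28,29,30,31: 01100101010000100011011011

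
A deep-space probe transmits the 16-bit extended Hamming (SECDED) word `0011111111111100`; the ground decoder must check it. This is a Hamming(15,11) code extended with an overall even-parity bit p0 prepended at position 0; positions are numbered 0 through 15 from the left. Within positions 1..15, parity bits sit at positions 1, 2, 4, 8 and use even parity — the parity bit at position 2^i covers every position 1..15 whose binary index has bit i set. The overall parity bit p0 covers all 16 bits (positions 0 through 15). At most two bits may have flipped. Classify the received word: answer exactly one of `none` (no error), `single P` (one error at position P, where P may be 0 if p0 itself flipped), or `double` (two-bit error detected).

none

s1: b1⊕b3⊕b5⊕b7⊕b9⊕b11⊕b13⊕b15 = 0⊕1⊕1⊕1⊕1⊕1⊕1⊕0 = 0
s2: b2⊕b3⊕b6⊕b7⊕b10⊕b11⊕b14⊕b15 = 1⊕1⊕1⊕1⊕1⊕1⊕0⊕0 = 0
s4: b4⊕b5⊕b6⊕b7⊕b12⊕b13⊕b14⊕b15 = 1⊕1⊕1⊕1⊕1⊕1⊕0⊕0 = 0
s8: b8⊕b9⊕b10⊕b11⊕b12⊕b13⊕b14⊕b15 = 1⊕1⊕1⊕1⊕1⊕1⊕0⊕0 = 0
Syndrome (s8...s1) = 0000 → position 0 (no error).
Overall parity (XOR of all 16 bits, including p0): 0⊕0⊕1⊕1⊕1⊕1⊕1⊕1⊕1⊕1⊕1⊕1⊕1⊕1⊕0⊕0 = 0
Overall=0, syndrome position=0 → no error.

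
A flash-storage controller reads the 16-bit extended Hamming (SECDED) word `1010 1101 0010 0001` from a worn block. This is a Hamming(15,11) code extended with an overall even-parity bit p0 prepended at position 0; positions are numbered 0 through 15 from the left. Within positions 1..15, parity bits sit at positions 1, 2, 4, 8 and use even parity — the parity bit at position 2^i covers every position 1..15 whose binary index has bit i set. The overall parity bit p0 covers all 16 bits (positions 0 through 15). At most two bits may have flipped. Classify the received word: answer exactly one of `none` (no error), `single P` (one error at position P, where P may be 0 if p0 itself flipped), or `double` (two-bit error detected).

single 1

s1: b1⊕b3⊕b5⊕b7⊕b9⊕b11⊕b13⊕b15 = 0⊕0⊕1⊕1⊕0⊕0⊕0⊕1 = 1
s2: b2⊕b3⊕b6⊕b7⊕b10⊕b11⊕b14⊕b15 = 1⊕0⊕0⊕1⊕1⊕0⊕0⊕1 = 0
s4: b4⊕b5⊕b6⊕b7⊕b12⊕b13⊕b14⊕b15 = 1⊕1⊕0⊕1⊕0⊕0⊕0⊕1 = 0
s8: b8⊕b9⊕b10⊕b11⊕b12⊕b13⊕b14⊕b15 = 0⊕0⊕1⊕0⊕0⊕0⊕0⊕1 = 0
Syndrome (s8...s1) = 0001 → position 1.
Overall parity (XOR of all 16 bits, including p0): 1⊕0⊕1⊕0⊕1⊕1⊕0⊕1⊕0⊕0⊕1⊕0⊕0⊕0⊕0⊕1 = 1
Overall=1, syndrome position=1 → single-bit error at position 1.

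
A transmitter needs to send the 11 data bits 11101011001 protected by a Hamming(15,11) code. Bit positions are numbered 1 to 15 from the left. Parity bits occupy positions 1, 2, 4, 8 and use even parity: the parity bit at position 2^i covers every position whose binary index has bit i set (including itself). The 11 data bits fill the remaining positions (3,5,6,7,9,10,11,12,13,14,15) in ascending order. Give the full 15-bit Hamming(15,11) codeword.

Place data bits at non-power-of-two positions: b3=1, b5=1, b6=1, b7=0, b9=1, b10=0, b11=1, b12=1, b13=0, b14=0, b15=1.
p1 = XOR of data positions {3,5,7,9,11,13,15} = 1⊕1⊕0⊕1⊕1⊕0⊕1 = 1
p2 = XOR of data positions {3,6,7,10,11,14,15} = 1⊕1⊕0⊕0⊕1⊕0⊕1 = 0
p4 = XOR of data positions {5,6,7,12,13,14,15} = 1⊕1⊕0⊕1⊕0⊕0⊕1 = 0
p8 = XOR of data positions {9,10,11,12,13,14,15} = 1⊕0⊕1⊕1⊕0⊕0⊕1 = 0
Codeword b1..b15 = 101011001011001

101011001011001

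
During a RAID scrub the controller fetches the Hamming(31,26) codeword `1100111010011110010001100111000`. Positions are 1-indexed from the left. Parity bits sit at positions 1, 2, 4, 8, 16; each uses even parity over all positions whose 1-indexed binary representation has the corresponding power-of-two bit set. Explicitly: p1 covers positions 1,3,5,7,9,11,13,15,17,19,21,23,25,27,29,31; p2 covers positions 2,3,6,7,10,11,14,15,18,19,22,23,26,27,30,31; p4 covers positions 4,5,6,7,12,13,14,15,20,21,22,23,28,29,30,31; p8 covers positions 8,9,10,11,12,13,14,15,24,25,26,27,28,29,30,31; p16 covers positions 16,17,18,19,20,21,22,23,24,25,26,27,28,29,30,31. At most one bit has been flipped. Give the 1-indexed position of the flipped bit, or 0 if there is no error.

0

s1: b1⊕b3⊕b5⊕b7⊕b9⊕b11⊕b13⊕b15⊕b17⊕b19⊕b21⊕b23⊕b25⊕b27⊕b29⊕b31 = 1⊕0⊕1⊕1⊕1⊕0⊕1⊕1⊕0⊕0⊕0⊕1⊕0⊕1⊕0⊕0 = 0
s2: b2⊕b3⊕b6⊕b7⊕b10⊕b11⊕b14⊕b15⊕b18⊕b19⊕b22⊕b23⊕b26⊕b27⊕b30⊕b31 = 1⊕0⊕1⊕1⊕0⊕0⊕1⊕1⊕1⊕0⊕1⊕1⊕1⊕1⊕0⊕0 = 0
s4: b4⊕b5⊕b6⊕b7⊕b12⊕b13⊕b14⊕b15⊕b20⊕b21⊕b22⊕b23⊕b28⊕b29⊕b30⊕b31 = 0⊕1⊕1⊕1⊕1⊕1⊕1⊕1⊕0⊕0⊕1⊕1⊕1⊕0⊕0⊕0 = 0
s8: b8⊕b9⊕b10⊕b11⊕b12⊕b13⊕b14⊕b15⊕b24⊕b25⊕b26⊕b27⊕b28⊕b29⊕b30⊕b31 = 0⊕1⊕0⊕0⊕1⊕1⊕1⊕1⊕0⊕0⊕1⊕1⊕1⊕0⊕0⊕0 = 0
s16: b16⊕b17⊕b18⊕b19⊕b20⊕b21⊕b22⊕b23⊕b24⊕b25⊕b26⊕b27⊕b28⊕b29⊕b30⊕b31 = 0⊕0⊕1⊕0⊕0⊕0⊕1⊕1⊕0⊕0⊕1⊕1⊕1⊕0⊕0⊕0 = 0
Syndrome (s16...s1) = 00000 → position 0 (no error).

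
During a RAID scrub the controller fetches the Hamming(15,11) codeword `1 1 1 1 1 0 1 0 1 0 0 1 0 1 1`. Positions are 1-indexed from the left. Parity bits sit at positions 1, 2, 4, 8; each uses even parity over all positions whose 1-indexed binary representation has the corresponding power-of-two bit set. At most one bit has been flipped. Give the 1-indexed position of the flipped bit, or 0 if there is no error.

2

s1: b1⊕b3⊕b5⊕b7⊕b9⊕b11⊕b13⊕b15 = 1⊕1⊕1⊕1⊕1⊕0⊕0⊕1 = 0
s2: b2⊕b3⊕b6⊕b7⊕b10⊕b11⊕b14⊕b15 = 1⊕1⊕0⊕1⊕0⊕0⊕1⊕1 = 1
s4: b4⊕b5⊕b6⊕b7⊕b12⊕b13⊕b14⊕b15 = 1⊕1⊕0⊕1⊕1⊕0⊕1⊕1 = 0
s8: b8⊕b9⊕b10⊕b11⊕b12⊕b13⊕b14⊕b15 = 0⊕1⊕0⊕0⊕1⊕0⊕1⊕1 = 0
Syndrome (s8...s1) = 0010 → position 2.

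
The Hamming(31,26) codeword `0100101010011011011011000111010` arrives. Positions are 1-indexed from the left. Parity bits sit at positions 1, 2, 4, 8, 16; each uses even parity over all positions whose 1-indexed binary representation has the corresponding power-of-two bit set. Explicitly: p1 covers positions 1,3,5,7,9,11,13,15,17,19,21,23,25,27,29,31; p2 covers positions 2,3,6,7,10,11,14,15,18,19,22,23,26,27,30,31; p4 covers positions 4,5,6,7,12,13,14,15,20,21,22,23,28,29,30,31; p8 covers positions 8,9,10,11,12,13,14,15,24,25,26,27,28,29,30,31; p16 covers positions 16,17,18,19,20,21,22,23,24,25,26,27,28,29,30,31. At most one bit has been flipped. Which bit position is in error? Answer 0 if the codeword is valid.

s1: b1⊕b3⊕b5⊕b7⊕b9⊕b11⊕b13⊕b15⊕b17⊕b19⊕b21⊕b23⊕b25⊕b27⊕b29⊕b31 = 0⊕0⊕1⊕1⊕1⊕0⊕1⊕1⊕0⊕1⊕1⊕0⊕0⊕1⊕0⊕0 = 0
s2: b2⊕b3⊕b6⊕b7⊕b10⊕b11⊕b14⊕b15⊕b18⊕b19⊕b22⊕b23⊕b26⊕b27⊕b30⊕b31 = 1⊕0⊕0⊕1⊕0⊕0⊕0⊕1⊕1⊕1⊕1⊕0⊕1⊕1⊕1⊕0 = 1
s4: b4⊕b5⊕b6⊕b7⊕b12⊕b13⊕b14⊕b15⊕b20⊕b21⊕b22⊕b23⊕b28⊕b29⊕b30⊕b31 = 0⊕1⊕0⊕1⊕1⊕1⊕0⊕1⊕0⊕1⊕1⊕0⊕1⊕0⊕1⊕0 = 1
s8: b8⊕b9⊕b10⊕b11⊕b12⊕b13⊕b14⊕b15⊕b24⊕b25⊕b26⊕b27⊕b28⊕b29⊕b30⊕b31 = 0⊕1⊕0⊕0⊕1⊕1⊕0⊕1⊕0⊕0⊕1⊕1⊕1⊕0⊕1⊕0 = 0
s16: b16⊕b17⊕b18⊕b19⊕b20⊕b21⊕b22⊕b23⊕b24⊕b25⊕b26⊕b27⊕b28⊕b29⊕b30⊕b31 = 1⊕0⊕1⊕1⊕0⊕1⊕1⊕0⊕0⊕0⊕1⊕1⊕1⊕0⊕1⊕0 = 1
Syndrome (s16...s1) = 10110 → position 22.

22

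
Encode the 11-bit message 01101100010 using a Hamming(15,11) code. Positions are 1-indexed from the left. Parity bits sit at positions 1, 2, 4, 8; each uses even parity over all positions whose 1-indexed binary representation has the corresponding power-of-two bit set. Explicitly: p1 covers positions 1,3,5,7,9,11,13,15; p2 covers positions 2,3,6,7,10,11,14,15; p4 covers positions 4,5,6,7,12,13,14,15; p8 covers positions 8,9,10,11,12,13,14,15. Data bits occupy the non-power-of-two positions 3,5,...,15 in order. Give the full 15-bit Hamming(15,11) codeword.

Place data bits at non-power-of-two positions: b3=0, b5=1, b6=1, b7=0, b9=1, b10=1, b11=0, b12=0, b13=0, b14=1, b15=0.
p1 = XOR of data positions {3,5,7,9,11,13,15} = 0⊕1⊕0⊕1⊕0⊕0⊕0 = 0
p2 = XOR of data positions {3,6,7,10,11,14,15} = 0⊕1⊕0⊕1⊕0⊕1⊕0 = 1
p4 = XOR of data positions {5,6,7,12,13,14,15} = 1⊕1⊕0⊕0⊕0⊕1⊕0 = 1
p8 = XOR of data positions {9,10,11,12,13,14,15} = 1⊕1⊕0⊕0⊕0⊕1⊕0 = 1
Codeword b1..b15 = 010111011100010

010111011100010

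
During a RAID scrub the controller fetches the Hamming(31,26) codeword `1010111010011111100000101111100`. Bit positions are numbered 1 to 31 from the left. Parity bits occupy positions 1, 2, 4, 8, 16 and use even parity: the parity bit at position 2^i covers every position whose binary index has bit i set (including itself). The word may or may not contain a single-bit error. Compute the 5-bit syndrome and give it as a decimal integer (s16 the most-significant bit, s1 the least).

0

s1: b1⊕b3⊕b5⊕b7⊕b9⊕b11⊕b13⊕b15⊕b17⊕b19⊕b21⊕b23⊕b25⊕b27⊕b29⊕b31 = 1⊕1⊕1⊕1⊕1⊕0⊕1⊕1⊕1⊕0⊕0⊕1⊕1⊕1⊕1⊕0 = 0
s2: b2⊕b3⊕b6⊕b7⊕b10⊕b11⊕b14⊕b15⊕b18⊕b19⊕b22⊕b23⊕b26⊕b27⊕b30⊕b31 = 0⊕1⊕1⊕1⊕0⊕0⊕1⊕1⊕0⊕0⊕0⊕1⊕1⊕1⊕0⊕0 = 0
s4: b4⊕b5⊕b6⊕b7⊕b12⊕b13⊕b14⊕b15⊕b20⊕b21⊕b22⊕b23⊕b28⊕b29⊕b30⊕b31 = 0⊕1⊕1⊕1⊕1⊕1⊕1⊕1⊕0⊕0⊕0⊕1⊕1⊕1⊕0⊕0 = 0
s8: b8⊕b9⊕b10⊕b11⊕b12⊕b13⊕b14⊕b15⊕b24⊕b25⊕b26⊕b27⊕b28⊕b29⊕b30⊕b31 = 0⊕1⊕0⊕0⊕1⊕1⊕1⊕1⊕0⊕1⊕1⊕1⊕1⊕1⊕0⊕0 = 0
s16: b16⊕b17⊕b18⊕b19⊕b20⊕b21⊕b22⊕b23⊕b24⊕b25⊕b26⊕b27⊕b28⊕b29⊕b30⊕b31 = 1⊕1⊕0⊕0⊕0⊕0⊕0⊕1⊕0⊕1⊕1⊕1⊕1⊕1⊕0⊕0 = 0
Syndrome (s16...s1) = 00000 → position 0 (no error).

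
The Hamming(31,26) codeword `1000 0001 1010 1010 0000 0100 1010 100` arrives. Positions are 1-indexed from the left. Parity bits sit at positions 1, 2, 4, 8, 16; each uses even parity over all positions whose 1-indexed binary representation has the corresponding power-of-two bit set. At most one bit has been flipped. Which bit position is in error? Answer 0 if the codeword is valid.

s1: b1⊕b3⊕b5⊕b7⊕b9⊕b11⊕b13⊕b15⊕b17⊕b19⊕b21⊕b23⊕b25⊕b27⊕b29⊕b31 = 1⊕0⊕0⊕0⊕1⊕1⊕1⊕1⊕0⊕0⊕0⊕0⊕1⊕1⊕1⊕0 = 0
s2: b2⊕b3⊕b6⊕b7⊕b10⊕b11⊕b14⊕b15⊕b18⊕b19⊕b22⊕b23⊕b26⊕b27⊕b30⊕b31 = 0⊕0⊕0⊕0⊕0⊕1⊕0⊕1⊕0⊕0⊕1⊕0⊕0⊕1⊕0⊕0 = 0
s4: b4⊕b5⊕b6⊕b7⊕b12⊕b13⊕b14⊕b15⊕b20⊕b21⊕b22⊕b23⊕b28⊕b29⊕b30⊕b31 = 0⊕0⊕0⊕0⊕0⊕1⊕0⊕1⊕0⊕0⊕1⊕0⊕0⊕1⊕0⊕0 = 0
s8: b8⊕b9⊕b10⊕b11⊕b12⊕b13⊕b14⊕b15⊕b24⊕b25⊕b26⊕b27⊕b28⊕b29⊕b30⊕b31 = 1⊕1⊕0⊕1⊕0⊕1⊕0⊕1⊕0⊕1⊕0⊕1⊕0⊕1⊕0⊕0 = 0
s16: b16⊕b17⊕b18⊕b19⊕b20⊕b21⊕b22⊕b23⊕b24⊕b25⊕b26⊕b27⊕b28⊕b29⊕b30⊕b31 = 0⊕0⊕0⊕0⊕0⊕0⊕1⊕0⊕0⊕1⊕0⊕1⊕0⊕1⊕0⊕0 = 0
Syndrome (s16...s1) = 00000 → position 0 (no error).

0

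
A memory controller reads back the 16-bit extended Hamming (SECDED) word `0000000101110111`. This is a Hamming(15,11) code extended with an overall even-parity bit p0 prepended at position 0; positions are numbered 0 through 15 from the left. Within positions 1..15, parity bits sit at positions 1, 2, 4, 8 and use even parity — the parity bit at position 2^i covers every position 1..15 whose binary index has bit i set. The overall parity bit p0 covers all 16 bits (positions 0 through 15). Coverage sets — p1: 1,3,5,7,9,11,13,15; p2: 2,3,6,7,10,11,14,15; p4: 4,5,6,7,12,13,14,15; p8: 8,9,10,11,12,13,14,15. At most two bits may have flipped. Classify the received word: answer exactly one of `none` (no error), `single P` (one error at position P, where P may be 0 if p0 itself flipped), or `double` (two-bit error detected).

s1: b1⊕b3⊕b5⊕b7⊕b9⊕b11⊕b13⊕b15 = 0⊕0⊕0⊕1⊕1⊕1⊕1⊕1 = 1
s2: b2⊕b3⊕b6⊕b7⊕b10⊕b11⊕b14⊕b15 = 0⊕0⊕0⊕1⊕1⊕1⊕1⊕1 = 1
s4: b4⊕b5⊕b6⊕b7⊕b12⊕b13⊕b14⊕b15 = 0⊕0⊕0⊕1⊕0⊕1⊕1⊕1 = 0
s8: b8⊕b9⊕b10⊕b11⊕b12⊕b13⊕b14⊕b15 = 0⊕1⊕1⊕1⊕0⊕1⊕1⊕1 = 0
Syndrome (s8...s1) = 0011 → position 3.
Overall parity (XOR of all 16 bits, including p0): 0⊕0⊕0⊕0⊕0⊕0⊕0⊕1⊕0⊕1⊕1⊕1⊕0⊕1⊕1⊕1 = 1
Overall=1, syndrome position=3 → single-bit error at position 3.

single 3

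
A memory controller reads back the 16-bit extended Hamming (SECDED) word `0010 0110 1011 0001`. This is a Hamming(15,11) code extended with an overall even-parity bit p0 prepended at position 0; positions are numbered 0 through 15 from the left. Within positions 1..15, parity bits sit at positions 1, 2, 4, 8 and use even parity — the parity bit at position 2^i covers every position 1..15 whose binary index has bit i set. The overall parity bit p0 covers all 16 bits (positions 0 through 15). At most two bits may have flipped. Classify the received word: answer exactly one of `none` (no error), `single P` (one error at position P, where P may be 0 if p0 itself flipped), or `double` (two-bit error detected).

s1: b1⊕b3⊕b5⊕b7⊕b9⊕b11⊕b13⊕b15 = 0⊕0⊕1⊕0⊕0⊕1⊕0⊕1 = 1
s2: b2⊕b3⊕b6⊕b7⊕b10⊕b11⊕b14⊕b15 = 1⊕0⊕1⊕0⊕1⊕1⊕0⊕1 = 1
s4: b4⊕b5⊕b6⊕b7⊕b12⊕b13⊕b14⊕b15 = 0⊕1⊕1⊕0⊕0⊕0⊕0⊕1 = 1
s8: b8⊕b9⊕b10⊕b11⊕b12⊕b13⊕b14⊕b15 = 1⊕0⊕1⊕1⊕0⊕0⊕0⊕1 = 0
Syndrome (s8...s1) = 0111 → position 7.
Overall parity (XOR of all 16 bits, including p0): 0⊕0⊕1⊕0⊕0⊕1⊕1⊕0⊕1⊕0⊕1⊕1⊕0⊕0⊕0⊕1 = 1
Overall=1, syndrome position=7 → single-bit error at position 7.

single 7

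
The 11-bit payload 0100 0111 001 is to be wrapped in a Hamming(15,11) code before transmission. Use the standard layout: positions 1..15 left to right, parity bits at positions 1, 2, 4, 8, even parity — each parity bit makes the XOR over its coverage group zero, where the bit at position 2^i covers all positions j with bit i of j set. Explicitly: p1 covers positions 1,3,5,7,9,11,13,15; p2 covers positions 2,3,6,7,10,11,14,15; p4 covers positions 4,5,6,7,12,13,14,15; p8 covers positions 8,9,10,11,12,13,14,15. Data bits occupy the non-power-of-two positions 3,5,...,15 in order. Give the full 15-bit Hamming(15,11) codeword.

110110000111001

Place data bits at non-power-of-two positions: b3=0, b5=1, b6=0, b7=0, b9=0, b10=1, b11=1, b12=1, b13=0, b14=0, b15=1.
p1 = XOR of data positions {3,5,7,9,11,13,15} = 0⊕1⊕0⊕0⊕1⊕0⊕1 = 1
p2 = XOR of data positions {3,6,7,10,11,14,15} = 0⊕0⊕0⊕1⊕1⊕0⊕1 = 1
p4 = XOR of data positions {5,6,7,12,13,14,15} = 1⊕0⊕0⊕1⊕0⊕0⊕1 = 1
p8 = XOR of data positions {9,10,11,12,13,14,15} = 0⊕1⊕1⊕1⊕0⊕0⊕1 = 0
Codeword b1..b15 = 110110000111001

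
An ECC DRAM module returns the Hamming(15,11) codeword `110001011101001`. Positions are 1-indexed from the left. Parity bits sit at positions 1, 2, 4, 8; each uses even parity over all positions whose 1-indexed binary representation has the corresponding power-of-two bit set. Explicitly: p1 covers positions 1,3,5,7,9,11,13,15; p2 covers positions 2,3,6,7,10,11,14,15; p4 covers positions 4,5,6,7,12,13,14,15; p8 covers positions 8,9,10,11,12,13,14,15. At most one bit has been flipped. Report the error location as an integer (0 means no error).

13

s1: b1⊕b3⊕b5⊕b7⊕b9⊕b11⊕b13⊕b15 = 1⊕0⊕0⊕0⊕1⊕0⊕0⊕1 = 1
s2: b2⊕b3⊕b6⊕b7⊕b10⊕b11⊕b14⊕b15 = 1⊕0⊕1⊕0⊕1⊕0⊕0⊕1 = 0
s4: b4⊕b5⊕b6⊕b7⊕b12⊕b13⊕b14⊕b15 = 0⊕0⊕1⊕0⊕1⊕0⊕0⊕1 = 1
s8: b8⊕b9⊕b10⊕b11⊕b12⊕b13⊕b14⊕b15 = 1⊕1⊕1⊕0⊕1⊕0⊕0⊕1 = 1
Syndrome (s8...s1) = 1101 → position 13.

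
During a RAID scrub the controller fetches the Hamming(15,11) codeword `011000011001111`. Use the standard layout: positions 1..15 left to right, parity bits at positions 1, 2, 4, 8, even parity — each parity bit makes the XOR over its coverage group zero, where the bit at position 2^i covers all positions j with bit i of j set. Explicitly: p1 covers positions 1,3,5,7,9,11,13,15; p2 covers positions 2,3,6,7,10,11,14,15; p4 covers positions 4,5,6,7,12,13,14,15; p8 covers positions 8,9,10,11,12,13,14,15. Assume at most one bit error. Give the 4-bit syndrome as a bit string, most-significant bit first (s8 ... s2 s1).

0000

s1: b1⊕b3⊕b5⊕b7⊕b9⊕b11⊕b13⊕b15 = 0⊕1⊕0⊕0⊕1⊕0⊕1⊕1 = 0
s2: b2⊕b3⊕b6⊕b7⊕b10⊕b11⊕b14⊕b15 = 1⊕1⊕0⊕0⊕0⊕0⊕1⊕1 = 0
s4: b4⊕b5⊕b6⊕b7⊕b12⊕b13⊕b14⊕b15 = 0⊕0⊕0⊕0⊕1⊕1⊕1⊕1 = 0
s8: b8⊕b9⊕b10⊕b11⊕b12⊕b13⊕b14⊕b15 = 1⊕1⊕0⊕0⊕1⊕1⊕1⊕1 = 0
Syndrome (s8...s1) = 0000 → position 0 (no error).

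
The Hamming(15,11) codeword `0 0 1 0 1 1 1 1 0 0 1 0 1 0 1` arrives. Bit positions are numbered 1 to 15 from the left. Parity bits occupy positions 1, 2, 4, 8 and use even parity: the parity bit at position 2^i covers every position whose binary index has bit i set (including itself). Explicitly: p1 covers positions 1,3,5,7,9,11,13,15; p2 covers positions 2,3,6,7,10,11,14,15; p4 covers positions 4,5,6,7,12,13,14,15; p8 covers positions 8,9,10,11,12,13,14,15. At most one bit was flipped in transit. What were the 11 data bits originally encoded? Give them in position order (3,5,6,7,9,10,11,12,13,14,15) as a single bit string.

s1: b1⊕b3⊕b5⊕b7⊕b9⊕b11⊕b13⊕b15 = 0⊕1⊕1⊕1⊕0⊕1⊕1⊕1 = 0
s2: b2⊕b3⊕b6⊕b7⊕b10⊕b11⊕b14⊕b15 = 0⊕1⊕1⊕1⊕0⊕1⊕0⊕1 = 1
s4: b4⊕b5⊕b6⊕b7⊕b12⊕b13⊕b14⊕b15 = 0⊕1⊕1⊕1⊕0⊕1⊕0⊕1 = 1
s8: b8⊕b9⊕b10⊕b11⊕b12⊕b13⊕b14⊕b15 = 1⊕0⊕0⊕1⊕0⊕1⊕0⊕1 = 0
Syndrome (s8...s1) = 0110 → position 6.
Flip bit 6: corrected codeword = 001010110010101
Data bits at positions 3,5,6,7,9,10,11,12,13,14,15: 11010010101

11010010101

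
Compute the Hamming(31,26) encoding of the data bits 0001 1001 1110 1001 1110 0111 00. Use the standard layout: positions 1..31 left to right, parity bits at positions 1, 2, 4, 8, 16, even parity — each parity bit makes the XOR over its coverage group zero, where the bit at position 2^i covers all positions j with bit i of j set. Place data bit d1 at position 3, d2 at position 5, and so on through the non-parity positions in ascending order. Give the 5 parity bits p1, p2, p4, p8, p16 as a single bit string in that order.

Place data bits at non-power-of-two positions: b3=0, b5=0, b6=0, b7=1, b9=1, b10=0, b11=0, b12=1, b13=1, b14=1, b15=1, b17=0, b18=1, b19=0, b20=0, b21=1, b22=1, b23=1, b24=1, b25=0, b26=0, b27=1, b28=1, b29=1, b30=0, b31=0.
p1 = XOR of data positions {3,5,7,9,11,13,15,17,19,21,23,25,27,29,31} = 0⊕0⊕1⊕1⊕0⊕1⊕1⊕0⊕0⊕1⊕1⊕0⊕1⊕1⊕0 = 0
p2 = XOR of data positions {3,6,7,10,11,14,15,18,19,22,23,26,27,30,31} = 0⊕0⊕1⊕0⊕0⊕1⊕1⊕1⊕0⊕1⊕1⊕0⊕1⊕0⊕0 = 1
p4 = XOR of data positions {5,6,7,12,13,14,15,20,21,22,23,28,29,30,31} = 0⊕0⊕1⊕1⊕1⊕1⊕1⊕0⊕1⊕1⊕1⊕1⊕1⊕0⊕0 = 0
p8 = XOR of data positions {9,10,11,12,13,14,15,24,25,26,27,28,29,30,31} = 1⊕0⊕0⊕1⊕1⊕1⊕1⊕1⊕0⊕0⊕1⊕1⊕1⊕0⊕0 = 1
p16 = XOR of data positions {17,18,19,20,21,22,23,24,25,26,27,28,29,30,31} = 0⊕1⊕0⊕0⊕1⊕1⊕1⊕1⊕0⊕0⊕1⊕1⊕1⊕0⊕0 = 0
Parity bits p1,p2,p4,p8,p16 = 01010

01010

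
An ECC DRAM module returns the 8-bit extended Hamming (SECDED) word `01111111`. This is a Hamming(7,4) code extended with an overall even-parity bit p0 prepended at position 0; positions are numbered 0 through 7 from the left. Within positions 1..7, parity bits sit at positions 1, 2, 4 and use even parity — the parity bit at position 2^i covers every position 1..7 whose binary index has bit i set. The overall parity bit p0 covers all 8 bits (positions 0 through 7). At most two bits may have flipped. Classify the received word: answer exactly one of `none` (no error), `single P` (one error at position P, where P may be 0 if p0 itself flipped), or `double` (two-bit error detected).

single 0

s1: b1⊕b3⊕b5⊕b7 = 1⊕1⊕1⊕1 = 0
s2: b2⊕b3⊕b6⊕b7 = 1⊕1⊕1⊕1 = 0
s4: b4⊕b5⊕b6⊕b7 = 1⊕1⊕1⊕1 = 0
Syndrome (s4...s1) = 000 → position 0 (no error).
Overall parity (XOR of all 8 bits, including p0): 0⊕1⊕1⊕1⊕1⊕1⊕1⊕1 = 1
Overall=1, syndrome position=0 → single-bit error at position 0.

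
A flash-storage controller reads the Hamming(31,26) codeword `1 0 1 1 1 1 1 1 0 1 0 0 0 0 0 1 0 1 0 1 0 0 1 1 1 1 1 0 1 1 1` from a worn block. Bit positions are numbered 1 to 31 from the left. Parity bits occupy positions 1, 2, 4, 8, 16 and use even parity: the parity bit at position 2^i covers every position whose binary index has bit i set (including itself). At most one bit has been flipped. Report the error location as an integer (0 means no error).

29

s1: b1⊕b3⊕b5⊕b7⊕b9⊕b11⊕b13⊕b15⊕b17⊕b19⊕b21⊕b23⊕b25⊕b27⊕b29⊕b31 = 1⊕1⊕1⊕1⊕0⊕0⊕0⊕0⊕0⊕0⊕0⊕1⊕1⊕1⊕1⊕1 = 1
s2: b2⊕b3⊕b6⊕b7⊕b10⊕b11⊕b14⊕b15⊕b18⊕b19⊕b22⊕b23⊕b26⊕b27⊕b30⊕b31 = 0⊕1⊕1⊕1⊕1⊕0⊕0⊕0⊕1⊕0⊕0⊕1⊕1⊕1⊕1⊕1 = 0
s4: b4⊕b5⊕b6⊕b7⊕b12⊕b13⊕b14⊕b15⊕b20⊕b21⊕b22⊕b23⊕b28⊕b29⊕b30⊕b31 = 1⊕1⊕1⊕1⊕0⊕0⊕0⊕0⊕1⊕0⊕0⊕1⊕0⊕1⊕1⊕1 = 1
s8: b8⊕b9⊕b10⊕b11⊕b12⊕b13⊕b14⊕b15⊕b24⊕b25⊕b26⊕b27⊕b28⊕b29⊕b30⊕b31 = 1⊕0⊕1⊕0⊕0⊕0⊕0⊕0⊕1⊕1⊕1⊕1⊕0⊕1⊕1⊕1 = 1
s16: b16⊕b17⊕b18⊕b19⊕b20⊕b21⊕b22⊕b23⊕b24⊕b25⊕b26⊕b27⊕b28⊕b29⊕b30⊕b31 = 1⊕0⊕1⊕0⊕1⊕0⊕0⊕1⊕1⊕1⊕1⊕1⊕0⊕1⊕1⊕1 = 1
Syndrome (s16...s1) = 11101 → position 29.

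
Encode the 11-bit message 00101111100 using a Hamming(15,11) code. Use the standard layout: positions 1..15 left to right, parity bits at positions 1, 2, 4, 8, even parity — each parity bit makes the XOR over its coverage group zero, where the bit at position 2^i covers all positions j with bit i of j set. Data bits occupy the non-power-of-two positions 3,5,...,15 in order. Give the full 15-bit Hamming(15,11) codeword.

Place data bits at non-power-of-two positions: b3=0, b5=0, b6=1, b7=0, b9=1, b10=1, b11=1, b12=1, b13=1, b14=0, b15=0.
p1 = XOR of data positions {3,5,7,9,11,13,15} = 0⊕0⊕0⊕1⊕1⊕1⊕0 = 1
p2 = XOR of data positions {3,6,7,10,11,14,15} = 0⊕1⊕0⊕1⊕1⊕0⊕0 = 1
p4 = XOR of data positions {5,6,7,12,13,14,15} = 0⊕1⊕0⊕1⊕1⊕0⊕0 = 1
p8 = XOR of data positions {9,10,11,12,13,14,15} = 1⊕1⊕1⊕1⊕1⊕0⊕0 = 1
Codeword b1..b15 = 110101011111100

110101011111100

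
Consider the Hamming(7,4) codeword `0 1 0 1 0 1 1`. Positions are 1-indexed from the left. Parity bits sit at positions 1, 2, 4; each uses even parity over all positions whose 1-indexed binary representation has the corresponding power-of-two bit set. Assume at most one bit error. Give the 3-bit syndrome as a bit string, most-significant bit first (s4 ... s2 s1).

s1: b1⊕b3⊕b5⊕b7 = 0⊕0⊕0⊕1 = 1
s2: b2⊕b3⊕b6⊕b7 = 1⊕0⊕1⊕1 = 1
s4: b4⊕b5⊕b6⊕b7 = 1⊕0⊕1⊕1 = 1
Syndrome (s4...s1) = 111 → position 7.

111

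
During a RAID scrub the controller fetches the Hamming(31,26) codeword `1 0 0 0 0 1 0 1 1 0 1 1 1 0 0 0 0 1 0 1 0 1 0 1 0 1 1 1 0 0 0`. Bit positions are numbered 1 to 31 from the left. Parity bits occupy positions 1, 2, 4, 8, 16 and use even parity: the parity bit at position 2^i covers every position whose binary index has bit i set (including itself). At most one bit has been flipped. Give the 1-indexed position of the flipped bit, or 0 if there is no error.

s1: b1⊕b3⊕b5⊕b7⊕b9⊕b11⊕b13⊕b15⊕b17⊕b19⊕b21⊕b23⊕b25⊕b27⊕b29⊕b31 = 1⊕0⊕0⊕0⊕1⊕1⊕1⊕0⊕0⊕0⊕0⊕0⊕0⊕1⊕0⊕0 = 1
s2: b2⊕b3⊕b6⊕b7⊕b10⊕b11⊕b14⊕b15⊕b18⊕b19⊕b22⊕b23⊕b26⊕b27⊕b30⊕b31 = 0⊕0⊕1⊕0⊕0⊕1⊕0⊕0⊕1⊕0⊕1⊕0⊕1⊕1⊕0⊕0 = 0
s4: b4⊕b5⊕b6⊕b7⊕b12⊕b13⊕b14⊕b15⊕b20⊕b21⊕b22⊕b23⊕b28⊕b29⊕b30⊕b31 = 0⊕0⊕1⊕0⊕1⊕1⊕0⊕0⊕1⊕0⊕1⊕0⊕1⊕0⊕0⊕0 = 0
s8: b8⊕b9⊕b10⊕b11⊕b12⊕b13⊕b14⊕b15⊕b24⊕b25⊕b26⊕b27⊕b28⊕b29⊕b30⊕b31 = 1⊕1⊕0⊕1⊕1⊕1⊕0⊕0⊕1⊕0⊕1⊕1⊕1⊕0⊕0⊕0 = 1
s16: b16⊕b17⊕b18⊕b19⊕b20⊕b21⊕b22⊕b23⊕b24⊕b25⊕b26⊕b27⊕b28⊕b29⊕b30⊕b31 = 0⊕0⊕1⊕0⊕1⊕0⊕1⊕0⊕1⊕0⊕1⊕1⊕1⊕0⊕0⊕0 = 1
Syndrome (s16...s1) = 11001 → position 25.

25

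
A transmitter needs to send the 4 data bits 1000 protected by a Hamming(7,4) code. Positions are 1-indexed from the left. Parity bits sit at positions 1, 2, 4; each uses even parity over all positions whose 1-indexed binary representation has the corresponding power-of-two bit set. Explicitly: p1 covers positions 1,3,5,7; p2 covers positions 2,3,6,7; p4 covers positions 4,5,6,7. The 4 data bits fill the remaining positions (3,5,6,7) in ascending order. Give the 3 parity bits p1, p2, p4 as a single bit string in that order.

Place data bits at non-power-of-two positions: b3=1, b5=0, b6=0, b7=0.
p1 = XOR of data positions {3,5,7} = 1⊕0⊕0 = 1
p2 = XOR of data positions {3,6,7} = 1⊕0⊕0 = 1
p4 = XOR of data positions {5,6,7} = 0⊕0⊕0 = 0
Parity bits p1,p2,p4 = 110

110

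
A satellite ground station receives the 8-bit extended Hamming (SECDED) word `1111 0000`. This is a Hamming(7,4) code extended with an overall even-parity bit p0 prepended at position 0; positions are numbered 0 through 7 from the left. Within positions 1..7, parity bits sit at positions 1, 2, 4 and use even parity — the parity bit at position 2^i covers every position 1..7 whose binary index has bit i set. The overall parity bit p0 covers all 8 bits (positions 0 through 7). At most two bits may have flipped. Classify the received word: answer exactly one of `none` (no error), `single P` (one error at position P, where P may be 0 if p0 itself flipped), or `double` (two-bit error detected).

s1: b1⊕b3⊕b5⊕b7 = 1⊕1⊕0⊕0 = 0
s2: b2⊕b3⊕b6⊕b7 = 1⊕1⊕0⊕0 = 0
s4: b4⊕b5⊕b6⊕b7 = 0⊕0⊕0⊕0 = 0
Syndrome (s4...s1) = 000 → position 0 (no error).
Overall parity (XOR of all 8 bits, including p0): 1⊕1⊕1⊕1⊕0⊕0⊕0⊕0 = 0
Overall=0, syndrome position=0 → no error.

none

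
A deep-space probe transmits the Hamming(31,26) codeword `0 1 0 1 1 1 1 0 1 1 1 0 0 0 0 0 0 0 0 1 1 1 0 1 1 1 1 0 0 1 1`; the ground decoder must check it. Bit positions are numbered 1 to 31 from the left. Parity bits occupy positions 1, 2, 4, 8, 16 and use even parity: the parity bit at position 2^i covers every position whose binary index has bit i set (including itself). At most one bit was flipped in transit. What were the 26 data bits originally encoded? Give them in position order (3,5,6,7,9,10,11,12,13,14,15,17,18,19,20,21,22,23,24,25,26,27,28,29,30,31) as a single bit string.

s1: b1⊕b3⊕b5⊕b7⊕b9⊕b11⊕b13⊕b15⊕b17⊕b19⊕b21⊕b23⊕b25⊕b27⊕b29⊕b31 = 0⊕0⊕1⊕1⊕1⊕1⊕0⊕0⊕0⊕0⊕1⊕0⊕1⊕1⊕0⊕1 = 0
s2: b2⊕b3⊕b6⊕b7⊕b10⊕b11⊕b14⊕b15⊕b18⊕b19⊕b22⊕b23⊕b26⊕b27⊕b30⊕b31 = 1⊕0⊕1⊕1⊕1⊕1⊕0⊕0⊕0⊕0⊕1⊕0⊕1⊕1⊕1⊕1 = 0
s4: b4⊕b5⊕b6⊕b7⊕b12⊕b13⊕b14⊕b15⊕b20⊕b21⊕b22⊕b23⊕b28⊕b29⊕b30⊕b31 = 1⊕1⊕1⊕1⊕0⊕0⊕0⊕0⊕1⊕1⊕1⊕0⊕0⊕0⊕1⊕1 = 1
s8: b8⊕b9⊕b10⊕b11⊕b12⊕b13⊕b14⊕b15⊕b24⊕b25⊕b26⊕b27⊕b28⊕b29⊕b30⊕b31 = 0⊕1⊕1⊕1⊕0⊕0⊕0⊕0⊕1⊕1⊕1⊕1⊕0⊕0⊕1⊕1 = 1
s16: b16⊕b17⊕b18⊕b19⊕b20⊕b21⊕b22⊕b23⊕b24⊕b25⊕b26⊕b27⊕b28⊕b29⊕b30⊕b31 = 0⊕0⊕0⊕0⊕1⊕1⊕1⊕0⊕1⊕1⊕1⊕1⊕0⊕0⊕1⊕1 = 1
Syndrome (s16...s1) = 11100 → position 28.
Flip bit 28: corrected codeword = 0101111011100000000111011111011
Data bits at positions 3,5,6,7,9,10,11,12,13,14,15,17,18,19,20,21,22,23,24,25,26,27,28,29,30,31: 01111110000000111011111011

01111110000000111011111011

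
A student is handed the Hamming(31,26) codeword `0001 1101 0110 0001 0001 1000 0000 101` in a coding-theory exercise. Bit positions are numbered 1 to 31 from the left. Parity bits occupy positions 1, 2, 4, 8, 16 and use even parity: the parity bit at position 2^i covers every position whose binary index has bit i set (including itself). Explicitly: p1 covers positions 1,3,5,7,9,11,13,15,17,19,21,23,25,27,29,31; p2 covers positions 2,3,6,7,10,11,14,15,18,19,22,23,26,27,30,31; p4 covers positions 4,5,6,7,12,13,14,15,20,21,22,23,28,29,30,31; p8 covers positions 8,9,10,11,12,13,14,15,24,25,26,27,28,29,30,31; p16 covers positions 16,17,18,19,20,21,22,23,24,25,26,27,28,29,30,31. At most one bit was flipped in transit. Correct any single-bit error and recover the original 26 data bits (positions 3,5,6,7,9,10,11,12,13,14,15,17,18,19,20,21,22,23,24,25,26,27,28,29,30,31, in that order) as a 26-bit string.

01100110000000110000000001

s1: b1⊕b3⊕b5⊕b7⊕b9⊕b11⊕b13⊕b15⊕b17⊕b19⊕b21⊕b23⊕b25⊕b27⊕b29⊕b31 = 0⊕0⊕1⊕0⊕0⊕1⊕0⊕0⊕0⊕0⊕1⊕0⊕0⊕0⊕1⊕1 = 1
s2: b2⊕b3⊕b6⊕b7⊕b10⊕b11⊕b14⊕b15⊕b18⊕b19⊕b22⊕b23⊕b26⊕b27⊕b30⊕b31 = 0⊕0⊕1⊕0⊕1⊕1⊕0⊕0⊕0⊕0⊕0⊕0⊕0⊕0⊕0⊕1 = 0
s4: b4⊕b5⊕b6⊕b7⊕b12⊕b13⊕b14⊕b15⊕b20⊕b21⊕b22⊕b23⊕b28⊕b29⊕b30⊕b31 = 1⊕1⊕1⊕0⊕0⊕0⊕0⊕0⊕1⊕1⊕0⊕0⊕0⊕1⊕0⊕1 = 1
s8: b8⊕b9⊕b10⊕b11⊕b12⊕b13⊕b14⊕b15⊕b24⊕b25⊕b26⊕b27⊕b28⊕b29⊕b30⊕b31 = 1⊕0⊕1⊕1⊕0⊕0⊕0⊕0⊕0⊕0⊕0⊕0⊕0⊕1⊕0⊕1 = 1
s16: b16⊕b17⊕b18⊕b19⊕b20⊕b21⊕b22⊕b23⊕b24⊕b25⊕b26⊕b27⊕b28⊕b29⊕b30⊕b31 = 1⊕0⊕0⊕0⊕1⊕1⊕0⊕0⊕0⊕0⊕0⊕0⊕0⊕1⊕0⊕1 = 1
Syndrome (s16...s1) = 11101 → position 29.
Flip bit 29: corrected codeword = 0001110101100001000110000000001
Data bits at positions 3,5,6,7,9,10,11,12,13,14,15,17,18,19,20,21,22,23,24,25,26,27,28,29,30,31: 01100110000000110000000001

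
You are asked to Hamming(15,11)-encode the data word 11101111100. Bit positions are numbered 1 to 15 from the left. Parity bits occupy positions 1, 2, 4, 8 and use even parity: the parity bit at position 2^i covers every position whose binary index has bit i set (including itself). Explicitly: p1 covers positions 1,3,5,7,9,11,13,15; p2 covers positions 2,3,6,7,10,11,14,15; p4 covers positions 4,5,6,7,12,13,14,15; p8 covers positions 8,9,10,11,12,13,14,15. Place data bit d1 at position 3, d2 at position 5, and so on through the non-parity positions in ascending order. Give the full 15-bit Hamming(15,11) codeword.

Place data bits at non-power-of-two positions: b3=1, b5=1, b6=1, b7=0, b9=1, b10=1, b11=1, b12=1, b13=1, b14=0, b15=0.
p1 = XOR of data positions {3,5,7,9,11,13,15} = 1⊕1⊕0⊕1⊕1⊕1⊕0 = 1
p2 = XOR of data positions {3,6,7,10,11,14,15} = 1⊕1⊕0⊕1⊕1⊕0⊕0 = 0
p4 = XOR of data positions {5,6,7,12,13,14,15} = 1⊕1⊕0⊕1⊕1⊕0⊕0 = 0
p8 = XOR of data positions {9,10,11,12,13,14,15} = 1⊕1⊕1⊕1⊕1⊕0⊕0 = 1
Codeword b1..b15 = 101011011111100

101011011111100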